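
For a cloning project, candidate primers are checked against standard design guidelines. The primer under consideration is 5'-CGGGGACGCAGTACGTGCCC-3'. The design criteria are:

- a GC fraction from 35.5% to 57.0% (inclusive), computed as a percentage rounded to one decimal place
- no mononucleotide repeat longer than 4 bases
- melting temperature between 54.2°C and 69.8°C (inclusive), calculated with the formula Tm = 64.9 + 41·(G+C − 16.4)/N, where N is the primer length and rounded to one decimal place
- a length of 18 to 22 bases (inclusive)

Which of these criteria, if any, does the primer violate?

Base counts: A=3, T=2, G=8, C=7 (length 20).
GC content: GC 15/20 = 75.0%, outside 35.5–57.0% ✗
homopolymer run: longest run = 4 ✓
Tm: Tm = 64.9 + 41·(15 − 16.4)/20 = 62.0°C ✓
length: length 20 ✓

Fails: GC content.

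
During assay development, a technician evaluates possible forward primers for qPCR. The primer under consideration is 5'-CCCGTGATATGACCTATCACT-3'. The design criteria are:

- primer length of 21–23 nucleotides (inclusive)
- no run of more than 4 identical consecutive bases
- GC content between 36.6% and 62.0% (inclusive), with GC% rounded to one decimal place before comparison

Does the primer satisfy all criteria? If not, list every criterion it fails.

Meets all criteria.

Base counts: A=5, T=6, G=3, C=7 (length 21).
length: length 21 ✓
homopolymer run: longest run = 3 ✓
GC content: GC 10/21 = 47.6% ✓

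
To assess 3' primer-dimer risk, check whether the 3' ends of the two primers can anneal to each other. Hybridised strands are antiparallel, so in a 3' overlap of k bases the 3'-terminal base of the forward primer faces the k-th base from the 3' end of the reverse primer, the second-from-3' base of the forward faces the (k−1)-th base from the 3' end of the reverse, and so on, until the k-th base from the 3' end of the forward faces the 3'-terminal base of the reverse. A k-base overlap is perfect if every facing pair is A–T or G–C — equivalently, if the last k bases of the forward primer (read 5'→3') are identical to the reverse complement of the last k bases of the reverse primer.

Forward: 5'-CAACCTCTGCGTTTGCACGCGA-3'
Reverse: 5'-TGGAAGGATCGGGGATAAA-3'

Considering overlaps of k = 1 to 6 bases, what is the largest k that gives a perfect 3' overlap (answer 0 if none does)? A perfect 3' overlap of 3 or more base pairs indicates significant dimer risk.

Last 6 bases (5'→3') — forward …ACGCGA, reverse …GATAAA.
Reverse complement of the reverse primer's last 6 bases: TTTATC; its first k bases are the reverse complement of the reverse primer's last k bases, so a perfect k-base overlap needs the forward primer's last k bases to equal them.
Comparing (forward last k vs required): k=1: A vs T ✗; k=2: GA vs TT ✗; k=3: CGA vs TTT ✗; k=4: GCGA vs TTTA ✗; k=5: CGCGA vs TTTAT ✗; k=6: ACGCGA vs TTTATC ✗.
No overlap length from 1 to 6 is perfect, so the longest perfect 3' overlap is 0.

Longest perfect overlap: 0 complementary base pairs; below the dimer-risk threshold (threshold 3).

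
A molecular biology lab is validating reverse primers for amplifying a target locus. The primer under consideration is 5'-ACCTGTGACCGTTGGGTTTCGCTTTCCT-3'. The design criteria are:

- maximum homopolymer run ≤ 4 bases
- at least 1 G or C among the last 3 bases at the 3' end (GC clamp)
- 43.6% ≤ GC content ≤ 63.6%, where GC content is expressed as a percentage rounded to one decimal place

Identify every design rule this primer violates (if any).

Base counts: A=2, T=11, G=7, C=8 (length 28).
homopolymer run: longest run = 3 ✓
GC clamp: 3' end CCT has 2 G/C ✓
GC content: GC 15/28 = 53.6% ✓

Meets all criteria.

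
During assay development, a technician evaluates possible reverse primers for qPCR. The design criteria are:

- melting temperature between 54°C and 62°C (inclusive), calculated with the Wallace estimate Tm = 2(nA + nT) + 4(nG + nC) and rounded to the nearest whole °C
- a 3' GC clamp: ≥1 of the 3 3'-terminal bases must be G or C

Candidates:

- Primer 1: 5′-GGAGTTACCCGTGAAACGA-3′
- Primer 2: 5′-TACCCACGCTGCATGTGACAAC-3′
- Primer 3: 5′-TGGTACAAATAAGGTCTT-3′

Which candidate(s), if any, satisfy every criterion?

Primer 1 only.

Primer 1 (19 nt, A=6 T=3 G=6 C=4): Tm = 2·9 + 4·10 = 58°C ✓; 3' end CGA has 2 G/C ✓ — passes.
Primer 2 (22 nt, A=6 T=4 G=4 C=8): Tm = 2·10 + 4·12 = 68°C, outside 54–62°C ✗; 3' end AAC has 1 G/C ✓ — fails.
Primer 3 (18 nt, A=6 T=6 G=4 C=2): Tm = 2·12 + 4·6 = 48°C, outside 54–62°C ✗; 3' end CTT has 1 G/C ✓ — fails.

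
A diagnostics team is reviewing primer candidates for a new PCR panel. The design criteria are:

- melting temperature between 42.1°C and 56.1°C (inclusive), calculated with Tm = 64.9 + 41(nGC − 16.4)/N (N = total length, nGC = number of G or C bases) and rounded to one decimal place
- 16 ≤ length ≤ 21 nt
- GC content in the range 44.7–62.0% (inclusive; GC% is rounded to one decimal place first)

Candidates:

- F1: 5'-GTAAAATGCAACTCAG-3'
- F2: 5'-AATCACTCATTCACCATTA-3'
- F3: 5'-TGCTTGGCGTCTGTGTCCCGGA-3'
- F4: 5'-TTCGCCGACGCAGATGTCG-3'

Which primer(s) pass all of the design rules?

None of the candidates satisfy all criteria.

F1 (16 nt, A=7 T=3 G=3 C=3): Tm = 64.9 + 41·(6 − 16.4)/16 = 38.3°C, outside 42.1–56.1°C ✗; length 16 ✓; GC 6/16 = 37.5%, outside 44.7–62.0% ✗ — fails.
F2 (19 nt, A=7 T=6 G=0 C=6): Tm = 64.9 + 41·(6 − 16.4)/19 = 42.5°C ✓; length 19 ✓; GC 6/19 = 31.6%, outside 44.7–62.0% ✗ — fails.
F3 (22 nt, A=1 T=7 G=8 C=6): Tm = 64.9 + 41·(14 − 16.4)/22 = 60.4°C, outside 42.1–56.1°C ✗; length 22, outside 16–21 ✗; GC 14/22 = 63.6%, outside 44.7–62.0% ✗ — fails.
F4 (19 nt, A=3 T=4 G=6 C=6): Tm = 64.9 + 41·(12 − 16.4)/19 = 55.4°C ✓; length 19 ✓; GC 12/19 = 63.2%, outside 44.7–62.0% ✗ — fails.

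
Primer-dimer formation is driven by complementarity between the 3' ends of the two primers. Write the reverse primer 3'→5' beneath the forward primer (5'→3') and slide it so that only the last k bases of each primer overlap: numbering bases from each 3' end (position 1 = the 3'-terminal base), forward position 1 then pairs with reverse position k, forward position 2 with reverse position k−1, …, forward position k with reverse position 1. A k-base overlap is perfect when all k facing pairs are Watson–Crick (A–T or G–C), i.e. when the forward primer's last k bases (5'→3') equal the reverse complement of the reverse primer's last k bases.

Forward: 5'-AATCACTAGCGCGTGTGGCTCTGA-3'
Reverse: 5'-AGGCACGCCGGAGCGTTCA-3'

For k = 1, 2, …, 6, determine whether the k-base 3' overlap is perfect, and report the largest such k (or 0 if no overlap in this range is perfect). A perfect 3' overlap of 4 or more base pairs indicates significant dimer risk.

Longest perfect overlap: 3 complementary base pairs; below the dimer-risk threshold (threshold 4).

Last 6 bases (5'→3') — forward …CTCTGA, reverse …CGTTCA.
Reverse complement of the reverse primer's last 6 bases: TGAACG; its first k bases are the reverse complement of the reverse primer's last k bases, so a perfect k-base overlap needs the forward primer's last k bases to equal them.
Comparing (forward last k vs required): k=1: A vs T ✗; k=2: GA vs TG ✗; k=3: TGA vs TGA ✓; k=4: CTGA vs TGAA ✗; k=5: TCTGA vs TGAAC ✗; k=6: CTCTGA vs TGAACG ✗.
Only k = 3 is perfect, so the longest perfect 3' overlap is 3.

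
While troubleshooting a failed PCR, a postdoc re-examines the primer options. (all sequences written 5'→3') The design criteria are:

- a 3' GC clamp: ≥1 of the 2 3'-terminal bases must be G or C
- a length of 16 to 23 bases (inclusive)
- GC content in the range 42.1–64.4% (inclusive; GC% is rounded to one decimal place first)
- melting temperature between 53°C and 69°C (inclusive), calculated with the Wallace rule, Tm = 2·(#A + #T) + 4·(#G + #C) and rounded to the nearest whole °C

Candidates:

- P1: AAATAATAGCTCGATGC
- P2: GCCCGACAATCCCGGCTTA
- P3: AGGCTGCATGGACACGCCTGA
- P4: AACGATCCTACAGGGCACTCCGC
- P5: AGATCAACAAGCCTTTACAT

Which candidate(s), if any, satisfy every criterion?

P1 (17 nt, A=7 T=4 G=3 C=3): 3' end GC has 2 G/C ✓; length 17 ✓; GC 6/17 = 35.3%, outside 42.1–64.4% ✗; Tm = 2·11 + 4·6 = 46°C, outside 53–69°C ✗ — fails.
P2 (19 nt, A=4 T=3 G=4 C=8): 3' end TA has 0 G/C, need ≥1 ✗; length 19 ✓; GC 12/19 = 63.2% ✓; Tm = 2·7 + 4·12 = 62°C ✓ — fails.
P3 (21 nt, A=5 T=3 G=7 C=6): 3' end GA has 1 G/C ✓; length 21 ✓; GC 13/21 = 61.9% ✓; Tm = 2·8 + 4·13 = 68°C ✓ — passes.
P4 (23 nt, A=6 T=3 G=5 C=9): 3' end GC has 2 G/C ✓; length 23 ✓; GC 14/23 = 60.9% ✓; Tm = 2·9 + 4·14 = 74°C, outside 53–69°C ✗ — fails.
P5 (20 nt, A=8 T=5 G=2 C=5): 3' end AT has 0 G/C, need ≥1 ✗; length 20 ✓; GC 7/20 = 35.0%, outside 42.1–64.4% ✗; Tm = 2·13 + 4·7 = 54°C ✓ — fails.

P3 only.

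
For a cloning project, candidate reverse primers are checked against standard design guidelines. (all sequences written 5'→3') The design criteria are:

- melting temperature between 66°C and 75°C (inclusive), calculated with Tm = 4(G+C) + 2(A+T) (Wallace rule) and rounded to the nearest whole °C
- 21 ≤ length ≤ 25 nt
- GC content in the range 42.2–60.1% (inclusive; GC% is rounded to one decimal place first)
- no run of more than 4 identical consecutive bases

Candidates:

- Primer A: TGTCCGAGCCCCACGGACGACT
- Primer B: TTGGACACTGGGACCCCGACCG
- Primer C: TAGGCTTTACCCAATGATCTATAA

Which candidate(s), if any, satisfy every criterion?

Primer A (22 nt, A=4 T=3 G=6 C=9): Tm = 2·7 + 4·15 = 74°C ✓; length 22 ✓; GC 15/22 = 68.2%, outside 42.2–60.1% ✗; longest run = 4 ✓ — fails.
Primer B (22 nt, A=4 T=3 G=7 C=8): Tm = 2·7 + 4·15 = 74°C ✓; length 22 ✓; GC 15/22 = 68.2%, outside 42.2–60.1% ✗; longest run = 4 ✓ — fails.
Primer C (24 nt, A=8 T=8 G=3 C=5): Tm = 2·16 + 4·8 = 64°C, outside 66–75°C ✗; length 24 ✓; GC 8/24 = 33.3%, outside 42.2–60.1% ✗; longest run = 3 ✓ — fails.

None of the candidates satisfy all criteria.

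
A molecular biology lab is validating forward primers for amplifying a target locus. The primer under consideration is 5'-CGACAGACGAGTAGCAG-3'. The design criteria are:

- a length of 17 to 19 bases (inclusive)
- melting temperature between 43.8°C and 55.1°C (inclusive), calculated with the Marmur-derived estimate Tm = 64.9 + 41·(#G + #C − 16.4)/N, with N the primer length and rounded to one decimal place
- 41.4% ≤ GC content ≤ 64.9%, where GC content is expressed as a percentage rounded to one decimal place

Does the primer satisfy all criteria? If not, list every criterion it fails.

Meets all criteria.

Base counts: A=6, T=1, G=6, C=4 (length 17).
length: length 17 ✓
Tm: Tm = 64.9 + 41·(10 − 16.4)/17 = 49.5°C ✓
GC content: GC 10/17 = 58.8% ✓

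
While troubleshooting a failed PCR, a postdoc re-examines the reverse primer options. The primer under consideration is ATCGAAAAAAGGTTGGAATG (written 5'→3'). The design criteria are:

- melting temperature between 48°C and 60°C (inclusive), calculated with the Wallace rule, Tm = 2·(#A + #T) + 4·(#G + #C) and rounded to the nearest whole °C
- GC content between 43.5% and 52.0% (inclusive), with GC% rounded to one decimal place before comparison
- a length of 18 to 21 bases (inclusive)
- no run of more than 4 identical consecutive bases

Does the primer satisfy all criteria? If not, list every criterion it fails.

Fails: GC content, homopolymer run.

Base counts: A=9, T=4, G=6, C=1 (length 20).
Tm: Tm = 2·13 + 4·7 = 54°C ✓
GC content: GC 7/20 = 35.0%, outside 43.5–52.0% ✗
length: length 20 ✓
homopolymer run: longest run = 6, exceeds 4 ✗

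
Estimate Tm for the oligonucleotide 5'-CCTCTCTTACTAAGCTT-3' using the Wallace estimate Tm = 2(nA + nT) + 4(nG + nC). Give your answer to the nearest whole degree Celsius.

Base counts: A=3, T=7, G=1, C=6 (length 17).
Tm = 2·(3+7) + 4·(1+6) = 2·10 + 4·7 = 20 + 28 = 48°C.

48°C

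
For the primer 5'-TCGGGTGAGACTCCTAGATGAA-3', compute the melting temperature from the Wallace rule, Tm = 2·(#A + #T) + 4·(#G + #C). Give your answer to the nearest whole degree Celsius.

Base counts: A=6, T=5, G=7, C=4 (length 22).
Tm = 2·(6+5) + 4·(7+4) = 2·11 + 4·11 = 22 + 44 = 66°C.

66°C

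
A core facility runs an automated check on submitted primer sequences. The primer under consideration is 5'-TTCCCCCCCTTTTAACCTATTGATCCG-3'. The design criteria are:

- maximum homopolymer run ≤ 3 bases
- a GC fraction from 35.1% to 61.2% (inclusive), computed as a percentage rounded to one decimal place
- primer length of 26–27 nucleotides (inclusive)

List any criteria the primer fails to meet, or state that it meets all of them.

Fails: homopolymer run.

Base counts: A=4, T=10, G=2, C=11 (length 27).
homopolymer run: longest run = 7, exceeds 3 ✗
GC content: GC 13/27 = 48.1% ✓
length: length 27 ✓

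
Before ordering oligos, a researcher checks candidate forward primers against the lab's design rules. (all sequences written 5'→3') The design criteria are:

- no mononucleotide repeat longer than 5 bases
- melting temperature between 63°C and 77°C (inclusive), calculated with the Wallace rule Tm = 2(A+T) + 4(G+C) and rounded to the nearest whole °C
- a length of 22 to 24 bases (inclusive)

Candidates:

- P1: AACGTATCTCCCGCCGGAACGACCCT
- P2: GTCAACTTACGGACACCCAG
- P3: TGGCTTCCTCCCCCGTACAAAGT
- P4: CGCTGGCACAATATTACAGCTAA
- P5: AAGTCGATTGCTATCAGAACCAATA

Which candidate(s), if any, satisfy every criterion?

P3 and P4.

P1 (26 nt, A=6 T=4 G=5 C=11): longest run = 3 ✓; Tm = 2·10 + 4·16 = 84°C, outside 63–77°C ✗; length 26, outside 22–24 ✗ — fails.
P2 (20 nt, A=6 T=3 G=4 C=7): longest run = 3 ✓; Tm = 2·9 + 4·11 = 62°C, outside 63–77°C ✗; length 20, outside 22–24 ✗ — fails.
P3 (23 nt, A=4 T=6 G=4 C=9): longest run = 5 ✓; Tm = 2·10 + 4·13 = 72°C ✓; length 23 ✓ — passes.
P4 (23 nt, A=8 T=5 G=4 C=6): longest run = 2 ✓; Tm = 2·13 + 4·10 = 66°C ✓; length 23 ✓ — passes.
P5 (25 nt, A=10 T=6 G=4 C=5): longest run = 2 ✓; Tm = 2·16 + 4·9 = 68°C ✓; length 25, outside 22–24 ✗ — fails.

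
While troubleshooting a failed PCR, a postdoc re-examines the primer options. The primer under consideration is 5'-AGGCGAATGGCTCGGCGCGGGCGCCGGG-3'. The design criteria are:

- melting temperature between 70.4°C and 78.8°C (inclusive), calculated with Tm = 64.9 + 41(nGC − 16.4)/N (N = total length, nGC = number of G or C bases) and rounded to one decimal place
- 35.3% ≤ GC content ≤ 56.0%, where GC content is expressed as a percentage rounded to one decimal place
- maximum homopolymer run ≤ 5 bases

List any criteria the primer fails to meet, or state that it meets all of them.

Fails: GC content.

Base counts: A=3, T=2, G=15, C=8 (length 28).
Tm: Tm = 64.9 + 41·(23 − 16.4)/28 = 74.6°C ✓
GC content: GC 23/28 = 82.1%, outside 35.3–56.0% ✗
homopolymer run: longest run = 3 ✓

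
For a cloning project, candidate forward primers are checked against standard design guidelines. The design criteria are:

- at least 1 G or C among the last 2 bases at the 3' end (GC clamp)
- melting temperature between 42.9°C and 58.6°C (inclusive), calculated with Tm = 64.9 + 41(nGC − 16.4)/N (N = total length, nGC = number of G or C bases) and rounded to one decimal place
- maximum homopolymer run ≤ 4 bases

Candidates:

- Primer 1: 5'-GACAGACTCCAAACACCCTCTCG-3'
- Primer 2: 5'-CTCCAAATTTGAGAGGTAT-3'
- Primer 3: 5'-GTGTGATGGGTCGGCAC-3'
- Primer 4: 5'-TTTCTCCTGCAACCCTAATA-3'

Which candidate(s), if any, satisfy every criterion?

Primer 1 (23 nt, A=7 T=3 G=3 C=10): 3' end CG has 2 G/C ✓; Tm = 64.9 + 41·(13 − 16.4)/23 = 58.8°C, outside 42.9–58.6°C ✗; longest run = 3 ✓ — fails.
Primer 2 (19 nt, A=6 T=6 G=4 C=3): 3' end AT has 0 G/C, need ≥1 ✗; Tm = 64.9 + 41·(7 − 16.4)/19 = 44.6°C ✓; longest run = 3 ✓ — fails.
Primer 3 (17 nt, A=2 T=4 G=8 C=3): 3' end AC has 1 G/C ✓; Tm = 64.9 + 41·(11 − 16.4)/17 = 51.9°C ✓; longest run = 3 ✓ — passes.
Primer 4 (20 nt, A=5 T=7 G=1 C=7): 3' end TA has 0 G/C, need ≥1 ✗; Tm = 64.9 + 41·(8 − 16.4)/20 = 47.7°C ✓; longest run = 3 ✓ — fails.

Primer 3 only.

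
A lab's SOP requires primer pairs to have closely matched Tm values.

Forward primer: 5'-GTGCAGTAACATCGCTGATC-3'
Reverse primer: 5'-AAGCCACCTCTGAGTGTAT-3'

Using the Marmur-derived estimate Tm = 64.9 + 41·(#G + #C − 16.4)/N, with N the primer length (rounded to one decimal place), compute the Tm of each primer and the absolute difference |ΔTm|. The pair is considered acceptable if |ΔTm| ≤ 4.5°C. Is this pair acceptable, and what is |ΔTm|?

Forward: G+C = 10, N = 20 → Tm = 64.9 + 41·(10 − 16.4)/20 = 51.8°C.
Reverse: G+C = 9, N = 19 → Tm = 64.9 + 41·(9 − 16.4)/19 = 48.9°C.
|ΔTm| = |51.8 − 48.9| = 2.9°C, ≤ 4.5°C.

|ΔTm| = 2.9°C; the pair is acceptable.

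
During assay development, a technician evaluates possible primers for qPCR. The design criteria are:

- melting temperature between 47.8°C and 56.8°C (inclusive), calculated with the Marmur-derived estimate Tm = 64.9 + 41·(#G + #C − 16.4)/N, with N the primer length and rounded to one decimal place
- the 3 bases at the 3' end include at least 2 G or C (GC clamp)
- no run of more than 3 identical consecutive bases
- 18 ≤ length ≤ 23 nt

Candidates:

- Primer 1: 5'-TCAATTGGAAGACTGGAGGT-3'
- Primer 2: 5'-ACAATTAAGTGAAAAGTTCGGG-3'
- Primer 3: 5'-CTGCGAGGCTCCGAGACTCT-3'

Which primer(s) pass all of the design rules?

Primer 1 (20 nt, A=6 T=5 G=7 C=2): Tm = 64.9 + 41·(9 − 16.4)/20 = 49.7°C ✓; 3' end GGT has 2 G/C ✓; longest run = 2 ✓; length 20 ✓ — passes.
Primer 2 (22 nt, A=9 T=5 G=6 C=2): Tm = 64.9 + 41·(8 − 16.4)/22 = 49.2°C ✓; 3' end GGG has 3 G/C ✓; longest run = 4, exceeds 3 ✗; length 22 ✓ — fails.
Primer 3 (20 nt, A=3 T=4 G=6 C=7): Tm = 64.9 + 41·(13 − 16.4)/20 = 57.9°C, outside 47.8–56.8°C ✗; 3' end TCT has 1 G/C, need ≥2 ✗; longest run = 2 ✓; length 20 ✓ — fails.

Primer 1 only.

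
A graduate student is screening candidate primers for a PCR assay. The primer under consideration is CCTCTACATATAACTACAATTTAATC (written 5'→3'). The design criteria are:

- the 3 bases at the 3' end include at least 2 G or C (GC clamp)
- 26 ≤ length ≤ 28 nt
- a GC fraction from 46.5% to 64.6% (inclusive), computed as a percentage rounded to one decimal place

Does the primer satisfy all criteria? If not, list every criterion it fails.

Base counts: A=10, T=9, G=0, C=7 (length 26).
GC clamp: 3' end ATC has 1 G/C, need ≥2 ✗
length: length 26 ✓
GC content: GC 7/26 = 26.9%, outside 46.5–64.6% ✗

Fails: GC clamp, GC content.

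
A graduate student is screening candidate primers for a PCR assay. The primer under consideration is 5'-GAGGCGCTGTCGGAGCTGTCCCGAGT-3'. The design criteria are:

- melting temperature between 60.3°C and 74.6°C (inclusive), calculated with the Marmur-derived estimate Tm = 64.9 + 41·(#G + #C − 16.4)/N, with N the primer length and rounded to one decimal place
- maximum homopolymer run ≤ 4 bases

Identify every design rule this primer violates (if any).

Base counts: A=3, T=5, G=11, C=7 (length 26).
Tm: Tm = 64.9 + 41·(18 − 16.4)/26 = 67.4°C ✓
homopolymer run: longest run = 3 ✓

Meets all criteria.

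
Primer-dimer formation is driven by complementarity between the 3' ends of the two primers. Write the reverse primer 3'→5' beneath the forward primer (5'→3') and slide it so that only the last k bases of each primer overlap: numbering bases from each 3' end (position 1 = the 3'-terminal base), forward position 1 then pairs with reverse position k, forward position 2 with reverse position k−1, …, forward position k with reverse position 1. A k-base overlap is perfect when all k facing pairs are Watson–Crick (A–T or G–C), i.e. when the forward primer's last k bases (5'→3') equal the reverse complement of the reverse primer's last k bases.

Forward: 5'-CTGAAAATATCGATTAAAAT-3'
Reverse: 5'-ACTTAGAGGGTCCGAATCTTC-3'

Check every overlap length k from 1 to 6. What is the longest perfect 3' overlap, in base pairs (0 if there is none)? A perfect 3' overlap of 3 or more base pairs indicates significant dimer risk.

Last 6 bases (5'→3') — forward …TAAAAT, reverse …ATCTTC.
Reverse complement of the reverse primer's last 6 bases: GAAGAT; its first k bases are the reverse complement of the reverse primer's last k bases, so a perfect k-base overlap needs the forward primer's last k bases to equal them.
Comparing (forward last k vs required): k=1: T vs G ✗; k=2: AT vs GA ✗; k=3: AAT vs GAA ✗; k=4: AAAT vs GAAG ✗; k=5: AAAAT vs GAAGA ✗; k=6: TAAAAT vs GAAGAT ✗.
No overlap length from 1 to 6 is perfect, so the longest perfect 3' overlap is 0.

Longest perfect overlap: 0 complementary base pairs; below the dimer-risk threshold (threshold 3).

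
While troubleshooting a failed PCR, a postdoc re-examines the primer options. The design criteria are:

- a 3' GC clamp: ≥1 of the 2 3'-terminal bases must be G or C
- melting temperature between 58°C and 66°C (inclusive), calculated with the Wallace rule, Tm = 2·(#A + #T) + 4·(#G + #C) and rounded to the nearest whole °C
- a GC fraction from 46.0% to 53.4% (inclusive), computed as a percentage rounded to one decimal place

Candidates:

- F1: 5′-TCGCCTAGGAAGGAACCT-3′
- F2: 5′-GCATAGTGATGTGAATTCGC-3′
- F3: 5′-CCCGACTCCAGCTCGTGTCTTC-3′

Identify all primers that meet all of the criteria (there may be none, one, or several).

F1 (18 nt, A=5 T=3 G=5 C=5): 3' end CT has 1 G/C ✓; Tm = 2·8 + 4·10 = 56°C, outside 58–66°C ✗; GC 10/18 = 55.6%, outside 46.0–53.4% ✗ — fails.
F2 (20 nt, A=5 T=6 G=6 C=3): 3' end GC has 2 G/C ✓; Tm = 2·11 + 4·9 = 58°C ✓; GC 9/20 = 45.0%, outside 46.0–53.4% ✗ — fails.
F3 (22 nt, A=2 T=6 G=4 C=10): 3' end TC has 1 G/C ✓; Tm = 2·8 + 4·14 = 72°C, outside 58–66°C ✗; GC 14/22 = 63.6%, outside 46.0–53.4% ✗ — fails.

None of the candidates satisfy all criteria.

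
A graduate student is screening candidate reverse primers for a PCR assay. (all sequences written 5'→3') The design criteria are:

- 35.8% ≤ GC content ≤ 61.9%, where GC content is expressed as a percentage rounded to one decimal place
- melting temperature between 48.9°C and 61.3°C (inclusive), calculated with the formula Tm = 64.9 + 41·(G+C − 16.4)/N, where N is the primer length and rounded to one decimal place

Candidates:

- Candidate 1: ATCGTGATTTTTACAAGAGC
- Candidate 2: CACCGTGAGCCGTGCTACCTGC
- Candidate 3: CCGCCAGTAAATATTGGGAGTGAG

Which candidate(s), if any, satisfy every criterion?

Candidate 3 only.

Candidate 1 (20 nt, A=6 T=7 G=4 C=3): GC 7/20 = 35.0%, outside 35.8–61.9% ✗; Tm = 64.9 + 41·(7 − 16.4)/20 = 45.6°C, outside 48.9–61.3°C ✗ — fails.
Candidate 2 (22 nt, A=3 T=4 G=6 C=9): GC 15/22 = 68.2%, outside 35.8–61.9% ✗; Tm = 64.9 + 41·(15 − 16.4)/22 = 62.3°C, outside 48.9–61.3°C ✗ — fails.
Candidate 3 (24 nt, A=7 T=5 G=8 C=4): GC 12/24 = 50.0% ✓; Tm = 64.9 + 41·(12 − 16.4)/24 = 57.4°C ✓ — passes.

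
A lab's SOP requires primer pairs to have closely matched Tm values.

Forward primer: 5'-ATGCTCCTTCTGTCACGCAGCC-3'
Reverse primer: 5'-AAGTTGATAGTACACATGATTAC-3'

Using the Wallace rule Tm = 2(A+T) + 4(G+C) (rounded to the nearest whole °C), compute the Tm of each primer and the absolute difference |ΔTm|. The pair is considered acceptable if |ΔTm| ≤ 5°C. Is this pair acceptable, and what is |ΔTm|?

|ΔTm| = 10°C; the pair is not acceptable.

Forward: A=3 T=6 G=4 C=9 → Tm = 2·9 + 4·13 = 70°C.
Reverse: A=9 T=7 G=4 C=3 → Tm = 2·16 + 4·7 = 60°C.
|ΔTm| = |70 − 60| = 10°C, > 5°C.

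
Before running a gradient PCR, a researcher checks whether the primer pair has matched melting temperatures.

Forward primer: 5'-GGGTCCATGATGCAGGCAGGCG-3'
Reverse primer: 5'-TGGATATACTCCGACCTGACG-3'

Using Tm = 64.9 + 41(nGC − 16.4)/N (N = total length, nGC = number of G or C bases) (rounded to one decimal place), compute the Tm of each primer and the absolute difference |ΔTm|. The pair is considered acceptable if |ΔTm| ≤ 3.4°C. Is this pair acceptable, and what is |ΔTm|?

Forward: G+C = 15, N = 22 → Tm = 64.9 + 41·(15 − 16.4)/22 = 62.3°C.
Reverse: G+C = 11, N = 21 → Tm = 64.9 + 41·(11 − 16.4)/21 = 54.4°C.
|ΔTm| = |62.3 − 54.4| = 7.9°C, > 3.4°C.

|ΔTm| = 7.9°C; the pair is not acceptable.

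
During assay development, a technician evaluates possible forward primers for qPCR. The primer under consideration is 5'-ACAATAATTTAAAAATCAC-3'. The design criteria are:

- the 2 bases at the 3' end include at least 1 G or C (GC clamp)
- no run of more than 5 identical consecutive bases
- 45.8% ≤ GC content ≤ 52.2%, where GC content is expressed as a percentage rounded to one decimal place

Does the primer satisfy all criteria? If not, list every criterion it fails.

Fails: GC content.

Base counts: A=11, T=5, G=0, C=3 (length 19).
GC clamp: 3' end AC has 1 G/C ✓
homopolymer run: longest run = 5 ✓
GC content: GC 3/19 = 15.8%, outside 45.8–52.2% ✗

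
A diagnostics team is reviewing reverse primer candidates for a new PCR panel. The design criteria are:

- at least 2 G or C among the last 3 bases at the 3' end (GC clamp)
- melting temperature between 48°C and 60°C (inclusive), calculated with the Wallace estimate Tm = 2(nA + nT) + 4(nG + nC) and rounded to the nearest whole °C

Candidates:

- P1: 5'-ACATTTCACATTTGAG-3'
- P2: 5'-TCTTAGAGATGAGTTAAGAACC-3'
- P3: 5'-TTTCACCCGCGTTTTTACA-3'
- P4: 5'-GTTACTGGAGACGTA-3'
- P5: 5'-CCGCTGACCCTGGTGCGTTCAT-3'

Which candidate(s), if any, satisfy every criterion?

P2 only.

P1 (16 nt, A=5 T=6 G=2 C=3): 3' end GAG has 2 G/C ✓; Tm = 2·11 + 4·5 = 42°C, outside 48–60°C ✗ — fails.
P2 (22 nt, A=8 T=6 G=5 C=3): 3' end ACC has 2 G/C ✓; Tm = 2·14 + 4·8 = 60°C ✓ — passes.
P3 (19 nt, A=3 T=8 G=2 C=6): 3' end ACA has 1 G/C, need ≥2 ✗; Tm = 2·11 + 4·8 = 54°C ✓ — fails.
P4 (15 nt, A=4 T=4 G=5 C=2): 3' end GTA has 1 G/C, need ≥2 ✗; Tm = 2·8 + 4·7 = 44°C, outside 48–60°C ✗ — fails.
P5 (22 nt, A=2 T=6 G=6 C=8): 3' end CAT has 1 G/C, need ≥2 ✗; Tm = 2·8 + 4·14 = 72°C, outside 48–60°C ✗ — fails.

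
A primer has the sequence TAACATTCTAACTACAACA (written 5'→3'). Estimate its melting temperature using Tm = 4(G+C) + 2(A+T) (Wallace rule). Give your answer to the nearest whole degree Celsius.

48°C

Base counts: A=9, T=5, G=0, C=5 (length 19).
Tm = 2·(9+5) + 4·(0+5) = 2·14 + 4·5 = 28 + 20 = 48°C.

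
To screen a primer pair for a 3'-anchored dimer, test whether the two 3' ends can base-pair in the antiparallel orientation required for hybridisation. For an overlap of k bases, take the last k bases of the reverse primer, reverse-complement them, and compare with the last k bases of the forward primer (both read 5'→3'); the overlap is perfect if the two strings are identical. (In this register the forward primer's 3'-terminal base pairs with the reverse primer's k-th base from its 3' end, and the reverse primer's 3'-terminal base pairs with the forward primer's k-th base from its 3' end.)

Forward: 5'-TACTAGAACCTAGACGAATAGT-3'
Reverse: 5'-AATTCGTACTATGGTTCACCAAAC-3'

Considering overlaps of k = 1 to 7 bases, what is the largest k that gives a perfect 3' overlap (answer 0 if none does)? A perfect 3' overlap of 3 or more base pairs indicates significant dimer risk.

Last 7 bases (5'→3') — forward …GAATAGT, reverse …ACCAAAC.
Reverse complement of the reverse primer's last 7 bases: GTTTGGT; its first k bases are the reverse complement of the reverse primer's last k bases, so a perfect k-base overlap needs the forward primer's last k bases to equal them.
Comparing (forward last k vs required): k=1: T vs G ✗; k=2: GT vs GT ✓; k=3: AGT vs GTT ✗; k=4: TAGT vs GTTT ✗; k=5: ATAGT vs GTTTG ✗; k=6: AATAGT vs GTTTGG ✗; k=7: GAATAGT vs GTTTGGT ✗.
Only k = 2 is perfect, so the longest perfect 3' overlap is 2.

Longest perfect overlap: 2 complementary base pairs; below the dimer-risk threshold (threshold 3).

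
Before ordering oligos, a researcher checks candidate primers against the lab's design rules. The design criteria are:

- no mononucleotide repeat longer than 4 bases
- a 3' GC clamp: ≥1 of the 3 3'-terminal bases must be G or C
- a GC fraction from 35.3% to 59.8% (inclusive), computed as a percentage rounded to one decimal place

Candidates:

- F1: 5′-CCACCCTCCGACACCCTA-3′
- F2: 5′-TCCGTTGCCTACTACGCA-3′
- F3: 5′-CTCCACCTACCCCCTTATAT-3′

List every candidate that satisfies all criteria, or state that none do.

F2 only.

F1 (18 nt, A=4 T=2 G=1 C=11): longest run = 3 ✓; 3' end CTA has 1 G/C ✓; GC 12/18 = 66.7%, outside 35.3–59.8% ✗ — fails.
F2 (18 nt, A=3 T=5 G=3 C=7): longest run = 2 ✓; 3' end GCA has 2 G/C ✓; GC 10/18 = 55.6% ✓ — passes.
F3 (20 nt, A=4 T=6 G=0 C=10): longest run = 5, exceeds 4 ✗; 3' end TAT has 0 G/C, need ≥1 ✗; GC 10/20 = 50.0% ✓ — fails.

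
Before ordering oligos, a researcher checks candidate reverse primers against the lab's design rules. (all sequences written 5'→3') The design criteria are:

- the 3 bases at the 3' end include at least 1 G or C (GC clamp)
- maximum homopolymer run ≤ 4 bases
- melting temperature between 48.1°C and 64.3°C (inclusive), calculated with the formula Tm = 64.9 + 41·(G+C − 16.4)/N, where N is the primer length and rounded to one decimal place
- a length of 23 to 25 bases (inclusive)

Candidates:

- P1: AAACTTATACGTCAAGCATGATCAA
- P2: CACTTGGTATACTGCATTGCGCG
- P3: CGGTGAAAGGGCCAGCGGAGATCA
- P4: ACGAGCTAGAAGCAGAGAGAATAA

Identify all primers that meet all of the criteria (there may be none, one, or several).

P1 (25 nt, A=11 T=6 G=3 C=5): 3' end CAA has 1 G/C ✓; longest run = 3 ✓; Tm = 64.9 + 41·(8 − 16.4)/25 = 51.1°C ✓; length 25 ✓ — passes.
P2 (23 nt, A=4 T=7 G=6 C=6): 3' end GCG has 3 G/C ✓; longest run = 2 ✓; Tm = 64.9 + 41·(12 − 16.4)/23 = 57.1°C ✓; length 23 ✓ — passes.
P3 (24 nt, A=7 T=2 G=10 C=5): 3' end TCA has 1 G/C ✓; longest run = 3 ✓; Tm = 64.9 + 41·(15 − 16.4)/24 = 62.5°C ✓; length 24 ✓ — passes.
P4 (24 nt, A=12 T=2 G=7 C=3): 3' end TAA has 0 G/C, need ≥1 ✗; longest run = 2 ✓; Tm = 64.9 + 41·(10 − 16.4)/24 = 54.0°C ✓; length 24 ✓ — fails.

P1, P2 and P3.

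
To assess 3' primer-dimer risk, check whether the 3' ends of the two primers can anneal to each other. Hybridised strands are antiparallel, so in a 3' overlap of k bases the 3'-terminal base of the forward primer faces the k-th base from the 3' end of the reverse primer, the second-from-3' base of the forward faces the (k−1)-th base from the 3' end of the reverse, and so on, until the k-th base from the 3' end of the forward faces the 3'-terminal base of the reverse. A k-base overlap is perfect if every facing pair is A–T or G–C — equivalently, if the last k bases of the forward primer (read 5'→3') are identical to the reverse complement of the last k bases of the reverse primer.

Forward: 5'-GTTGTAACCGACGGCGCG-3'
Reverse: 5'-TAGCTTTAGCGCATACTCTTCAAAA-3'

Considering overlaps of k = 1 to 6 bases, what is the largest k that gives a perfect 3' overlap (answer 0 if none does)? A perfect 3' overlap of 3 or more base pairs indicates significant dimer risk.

Last 6 bases (5'→3') — forward …GGCGCG, reverse …TCAAAA.
Reverse complement of the reverse primer's last 6 bases: TTTTGA; its first k bases are the reverse complement of the reverse primer's last k bases, so a perfect k-base overlap needs the forward primer's last k bases to equal them.
Comparing (forward last k vs required): k=1: G vs T ✗; k=2: CG vs TT ✗; k=3: GCG vs TTT ✗; k=4: CGCG vs TTTT ✗; k=5: GCGCG vs TTTTG ✗; k=6: GGCGCG vs TTTTGA ✗.
No overlap length from 1 to 6 is perfect, so the longest perfect 3' overlap is 0.

Longest perfect overlap: 0 complementary base pairs; below the dimer-risk threshold (threshold 3).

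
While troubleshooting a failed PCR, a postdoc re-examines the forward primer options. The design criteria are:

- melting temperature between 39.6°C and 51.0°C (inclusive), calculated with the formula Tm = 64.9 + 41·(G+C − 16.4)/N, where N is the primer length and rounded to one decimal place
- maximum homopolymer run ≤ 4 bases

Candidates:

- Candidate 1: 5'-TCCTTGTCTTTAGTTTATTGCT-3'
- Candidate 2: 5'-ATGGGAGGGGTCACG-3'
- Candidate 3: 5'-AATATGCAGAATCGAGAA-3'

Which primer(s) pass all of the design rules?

Candidate 1, Candidate 2 and Candidate 3.

Candidate 1 (22 nt, A=2 T=13 G=3 C=4): Tm = 64.9 + 41·(7 − 16.4)/22 = 47.4°C ✓; longest run = 3 ✓ — passes.
Candidate 2 (15 nt, A=3 T=2 G=8 C=2): Tm = 64.9 + 41·(10 − 16.4)/15 = 47.4°C ✓; longest run = 4 ✓ — passes.
Candidate 3 (18 nt, A=9 T=3 G=4 C=2): Tm = 64.9 + 41·(6 − 16.4)/18 = 41.2°C ✓; longest run = 2 ✓ — passes.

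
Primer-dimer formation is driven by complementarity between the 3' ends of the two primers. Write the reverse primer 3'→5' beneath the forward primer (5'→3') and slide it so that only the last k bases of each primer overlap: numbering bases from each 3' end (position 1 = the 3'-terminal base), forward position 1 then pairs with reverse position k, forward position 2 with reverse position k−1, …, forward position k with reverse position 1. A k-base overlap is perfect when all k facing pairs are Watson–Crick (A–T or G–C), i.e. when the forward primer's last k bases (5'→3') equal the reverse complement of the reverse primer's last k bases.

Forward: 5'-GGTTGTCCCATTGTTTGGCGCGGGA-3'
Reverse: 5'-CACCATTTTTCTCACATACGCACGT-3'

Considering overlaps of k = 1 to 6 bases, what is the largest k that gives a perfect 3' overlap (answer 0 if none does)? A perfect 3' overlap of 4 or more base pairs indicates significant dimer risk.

Last 6 bases (5'→3') — forward …GCGGGA, reverse …GCACGT.
Reverse complement of the reverse primer's last 6 bases: ACGTGC; its first k bases are the reverse complement of the reverse primer's last k bases, so a perfect k-base overlap needs the forward primer's last k bases to equal them.
Comparing (forward last k vs required): k=1: A vs A ✓; k=2: GA vs AC ✗; k=3: GGA vs ACG ✗; k=4: GGGA vs ACGT ✗; k=5: CGGGA vs ACGTG ✗; k=6: GCGGGA vs ACGTGC ✗.
Only k = 1 is perfect, so the longest perfect 3' overlap is 1.

Longest perfect overlap: 1 complementary base pair; below the dimer-risk threshold (threshold 4).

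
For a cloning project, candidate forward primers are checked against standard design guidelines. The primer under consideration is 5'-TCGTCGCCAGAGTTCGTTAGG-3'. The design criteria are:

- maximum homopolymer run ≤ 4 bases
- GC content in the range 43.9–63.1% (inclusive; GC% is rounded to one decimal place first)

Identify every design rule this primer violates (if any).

Meets all criteria.

Base counts: A=3, T=6, G=7, C=5 (length 21).
homopolymer run: longest run = 2 ✓
GC content: GC 12/21 = 57.1% ✓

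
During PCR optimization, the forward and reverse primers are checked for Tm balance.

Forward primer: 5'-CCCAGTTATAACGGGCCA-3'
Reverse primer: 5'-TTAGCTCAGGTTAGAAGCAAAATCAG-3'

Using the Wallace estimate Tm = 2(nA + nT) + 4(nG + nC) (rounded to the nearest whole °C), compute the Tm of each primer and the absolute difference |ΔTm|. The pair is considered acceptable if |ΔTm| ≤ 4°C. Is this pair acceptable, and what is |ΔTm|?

|ΔTm| = 16°C; the pair is not acceptable.

Forward: A=5 T=3 G=4 C=6 → Tm = 2·8 + 4·10 = 56°C.
Reverse: A=10 T=6 G=6 C=4 → Tm = 2·16 + 4·10 = 72°C.
|ΔTm| = |56 − 72| = 16°C, > 4°C.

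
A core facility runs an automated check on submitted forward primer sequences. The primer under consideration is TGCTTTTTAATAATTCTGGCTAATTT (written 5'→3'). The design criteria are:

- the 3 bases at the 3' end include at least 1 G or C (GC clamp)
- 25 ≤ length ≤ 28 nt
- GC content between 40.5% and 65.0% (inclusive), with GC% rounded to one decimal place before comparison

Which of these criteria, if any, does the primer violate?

Base counts: A=6, T=14, G=3, C=3 (length 26).
GC clamp: 3' end TTT has 0 G/C, need ≥1 ✗
length: length 26 ✓
GC content: GC 6/26 = 23.1%, outside 40.5–65.0% ✗

Fails: GC clamp, GC content.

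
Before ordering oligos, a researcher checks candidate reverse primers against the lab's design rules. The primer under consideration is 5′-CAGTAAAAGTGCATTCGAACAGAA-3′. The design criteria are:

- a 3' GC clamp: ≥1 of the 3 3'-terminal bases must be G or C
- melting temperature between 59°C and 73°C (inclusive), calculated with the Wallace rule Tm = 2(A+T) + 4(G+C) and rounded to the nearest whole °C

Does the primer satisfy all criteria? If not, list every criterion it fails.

Base counts: A=11, T=4, G=5, C=4 (length 24).
GC clamp: 3' end GAA has 1 G/C ✓
Tm: Tm = 2·15 + 4·9 = 66°C ✓

Meets all criteria.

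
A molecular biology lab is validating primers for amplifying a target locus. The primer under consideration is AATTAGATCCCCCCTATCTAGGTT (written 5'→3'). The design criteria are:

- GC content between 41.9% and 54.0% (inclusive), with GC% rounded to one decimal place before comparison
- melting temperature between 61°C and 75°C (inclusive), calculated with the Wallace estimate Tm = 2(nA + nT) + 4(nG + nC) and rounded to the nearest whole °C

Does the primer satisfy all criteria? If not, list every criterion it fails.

Fails: GC content.

Base counts: A=6, T=8, G=3, C=7 (length 24).
GC content: GC 10/24 = 41.7%, outside 41.9–54.0% ✗
Tm: Tm = 2·14 + 4·10 = 68°C ✓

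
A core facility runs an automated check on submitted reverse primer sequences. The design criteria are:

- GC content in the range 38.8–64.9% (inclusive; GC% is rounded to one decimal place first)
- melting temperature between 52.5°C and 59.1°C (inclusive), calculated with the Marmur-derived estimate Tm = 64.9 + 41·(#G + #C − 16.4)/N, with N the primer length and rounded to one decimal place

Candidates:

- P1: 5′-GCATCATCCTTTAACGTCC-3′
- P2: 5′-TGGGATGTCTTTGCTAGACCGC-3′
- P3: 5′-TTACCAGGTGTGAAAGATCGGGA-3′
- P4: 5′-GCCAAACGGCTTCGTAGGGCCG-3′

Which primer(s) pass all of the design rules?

P2 and P3.

P1 (19 nt, A=4 T=6 G=2 C=7): GC 9/19 = 47.4% ✓; Tm = 64.9 + 41·(9 − 16.4)/19 = 48.9°C, outside 52.5–59.1°C ✗ — fails.
P2 (22 nt, A=3 T=7 G=7 C=5): GC 12/22 = 54.5% ✓; Tm = 64.9 + 41·(12 − 16.4)/22 = 56.7°C ✓ — passes.
P3 (23 nt, A=7 T=5 G=8 C=3): GC 11/23 = 47.8% ✓; Tm = 64.9 + 41·(11 − 16.4)/23 = 55.3°C ✓ — passes.
P4 (22 nt, A=4 T=3 G=8 C=7): GC 15/22 = 68.2%, outside 38.8–64.9% ✗; Tm = 64.9 + 41·(15 − 16.4)/22 = 62.3°C, outside 52.5–59.1°C ✗ — fails.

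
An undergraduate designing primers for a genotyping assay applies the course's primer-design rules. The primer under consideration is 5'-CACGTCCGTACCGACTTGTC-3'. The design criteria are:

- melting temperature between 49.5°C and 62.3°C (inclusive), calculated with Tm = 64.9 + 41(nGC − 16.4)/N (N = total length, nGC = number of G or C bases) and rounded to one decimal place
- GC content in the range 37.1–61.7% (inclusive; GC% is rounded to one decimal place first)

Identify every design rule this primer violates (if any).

Base counts: A=3, T=5, G=4, C=8 (length 20).
Tm: Tm = 64.9 + 41·(12 − 16.4)/20 = 55.9°C ✓
GC content: GC 12/20 = 60.0% ✓

Meets all criteria.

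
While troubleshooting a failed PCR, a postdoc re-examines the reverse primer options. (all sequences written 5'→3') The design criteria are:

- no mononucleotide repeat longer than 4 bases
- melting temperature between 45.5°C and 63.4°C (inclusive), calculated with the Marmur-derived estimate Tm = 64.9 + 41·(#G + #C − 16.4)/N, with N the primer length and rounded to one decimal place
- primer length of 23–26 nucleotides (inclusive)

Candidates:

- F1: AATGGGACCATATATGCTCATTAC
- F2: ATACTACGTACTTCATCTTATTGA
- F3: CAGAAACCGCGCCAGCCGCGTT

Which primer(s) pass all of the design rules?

F1 (24 nt, A=8 T=7 G=4 C=5): longest run = 3 ✓; Tm = 64.9 + 41·(9 − 16.4)/24 = 52.3°C ✓; length 24 ✓ — passes.
F2 (24 nt, A=7 T=10 G=2 C=5): longest run = 2 ✓; Tm = 64.9 + 41·(7 − 16.4)/24 = 48.8°C ✓; length 24 ✓ — passes.
F3 (22 nt, A=5 T=2 G=6 C=9): longest run = 3 ✓; Tm = 64.9 + 41·(15 − 16.4)/22 = 62.3°C ✓; length 22, outside 23–26 ✗ — fails.

F1 and F2.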